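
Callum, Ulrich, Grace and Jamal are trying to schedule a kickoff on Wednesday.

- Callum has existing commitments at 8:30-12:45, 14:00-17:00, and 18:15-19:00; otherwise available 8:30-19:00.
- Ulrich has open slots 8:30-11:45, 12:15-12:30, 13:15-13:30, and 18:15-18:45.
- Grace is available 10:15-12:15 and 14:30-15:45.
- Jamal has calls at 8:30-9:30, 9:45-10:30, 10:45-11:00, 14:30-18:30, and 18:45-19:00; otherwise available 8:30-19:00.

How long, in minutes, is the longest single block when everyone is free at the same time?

Callum free within 08:30–19:00: 12:45–14:00, 17:00–18:15.
Jamal free within 08:30–19:00: 09:30–09:45, 10:30–10:45, 11:00–14:30, 18:30–18:45.
Callum ∩ Ulrich: 13:15–13:30.
Callum ∩ Ulrich ∩ Grace: (none).
Callum ∩ Ulrich ∩ Grace ∩ Jamal: (none).
No common window.

0 minutes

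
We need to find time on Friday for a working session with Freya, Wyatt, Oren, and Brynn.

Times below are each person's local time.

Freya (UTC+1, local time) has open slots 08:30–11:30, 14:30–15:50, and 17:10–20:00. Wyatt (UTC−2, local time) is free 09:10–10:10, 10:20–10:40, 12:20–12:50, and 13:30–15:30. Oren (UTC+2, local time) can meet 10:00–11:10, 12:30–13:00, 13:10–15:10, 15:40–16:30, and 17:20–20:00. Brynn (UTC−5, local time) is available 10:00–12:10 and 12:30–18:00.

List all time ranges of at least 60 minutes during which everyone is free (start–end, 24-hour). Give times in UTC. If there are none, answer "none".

16:10–17:10

Freya → UTC: 07:30–10:30, 13:30–14:50, 16:10–19:00.
Wyatt → UTC: 11:10–12:10, 12:20–12:40, 14:20–14:50, 15:30–17:30.
Oren → UTC: 08:00–09:10, 10:30–11:00, 11:10–13:10, 13:40–14:30, 15:20–18:00.
Brynn → UTC: 15:00–17:10, 17:30–23:00.
Freya ∩ Wyatt: 14:20–14:50, 16:10–17:30.
Freya ∩ Wyatt ∩ Oren: 14:20–14:30, 16:10–17:30.
Freya ∩ Wyatt ∩ Oren ∩ Brynn: 16:10–17:10.
Windows ≥ 60 min: 16:10–17:10.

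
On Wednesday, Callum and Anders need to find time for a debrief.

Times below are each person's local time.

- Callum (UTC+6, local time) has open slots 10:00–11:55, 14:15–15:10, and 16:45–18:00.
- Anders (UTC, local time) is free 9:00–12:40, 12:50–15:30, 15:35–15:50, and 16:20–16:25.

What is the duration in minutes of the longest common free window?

Callum → UTC: 04:00–05:55, 08:15–09:10, 10:45–12:00.
Anders → UTC: 09:00–12:40, 12:50–15:30, 15:35–15:50, 16:20–16:25.
Callum ∩ Anders: 09:00–09:10, 10:45–12:00.
Common window lengths: 10, 75 min; longest is 75.

75 minutes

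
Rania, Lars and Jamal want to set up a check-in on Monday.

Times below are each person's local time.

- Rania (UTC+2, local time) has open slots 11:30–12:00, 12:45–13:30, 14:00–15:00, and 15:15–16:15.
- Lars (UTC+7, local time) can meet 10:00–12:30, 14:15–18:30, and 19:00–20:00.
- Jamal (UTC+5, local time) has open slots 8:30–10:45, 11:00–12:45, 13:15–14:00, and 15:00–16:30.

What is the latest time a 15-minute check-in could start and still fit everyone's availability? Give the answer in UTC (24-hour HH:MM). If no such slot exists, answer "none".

Rania → UTC: 09:30–10:00, 10:45–11:30, 12:00–13:00, 13:15–14:15.
Lars → UTC: 03:00–05:30, 07:15–11:30, 12:00–13:00.
Jamal → UTC: 03:30–05:45, 06:00–07:45, 08:15–09:00, 10:00–11:30.
Rania ∩ Lars: 09:30–10:00, 10:45–11:30, 12:00–13:00.
Rania ∩ Lars ∩ Jamal: 10:45–11:30.
Windows ≥ 15 min: 10:45–11:30.
Latest start in the last window 10:45–11:30 is 11:30 − 15 min = 11:15.

11:15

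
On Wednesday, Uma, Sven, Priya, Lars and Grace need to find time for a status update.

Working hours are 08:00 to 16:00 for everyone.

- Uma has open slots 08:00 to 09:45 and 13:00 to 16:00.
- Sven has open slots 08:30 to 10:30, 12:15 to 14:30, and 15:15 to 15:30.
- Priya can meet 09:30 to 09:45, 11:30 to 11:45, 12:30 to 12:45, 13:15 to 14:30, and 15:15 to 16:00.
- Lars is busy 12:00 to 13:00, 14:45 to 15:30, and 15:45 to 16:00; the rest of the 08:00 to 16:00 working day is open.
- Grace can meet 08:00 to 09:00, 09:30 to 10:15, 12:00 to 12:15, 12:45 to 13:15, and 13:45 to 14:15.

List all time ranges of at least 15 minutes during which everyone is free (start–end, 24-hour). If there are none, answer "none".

09:30–09:45, 13:45–14:15

Lars free within 08:00–16:00: 08:00–12:00, 13:00–14:45, 15:30–15:45.
Uma ∩ Sven: 08:30–09:45, 13:00–14:30, 15:15–15:30.
Uma ∩ Sven ∩ Priya: 09:30–09:45, 13:15–14:30, 15:15–15:30.
Uma ∩ Sven ∩ Priya ∩ Lars: 09:30–09:45, 13:15–14:30.
Uma ∩ Sven ∩ Priya ∩ Lars ∩ Grace: 09:30–09:45, 13:45–14:15.
Windows ≥ 15 min: 09:30–09:45, 13:45–14:15.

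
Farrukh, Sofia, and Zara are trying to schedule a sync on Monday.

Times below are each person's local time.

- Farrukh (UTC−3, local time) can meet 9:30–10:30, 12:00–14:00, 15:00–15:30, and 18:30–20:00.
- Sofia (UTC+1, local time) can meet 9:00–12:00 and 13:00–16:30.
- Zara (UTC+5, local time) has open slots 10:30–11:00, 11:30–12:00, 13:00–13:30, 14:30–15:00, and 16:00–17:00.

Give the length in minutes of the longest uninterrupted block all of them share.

0 minutes

Farrukh → UTC: 12:30–13:30, 15:00–17:00, 18:00–18:30, 21:30–23:00.
Sofia → UTC: 08:00–11:00, 12:00–15:30.
Zara → UTC: 05:30–06:00, 06:30–07:00, 08:00–08:30, 09:30–10:00, 11:00–12:00.
Farrukh ∩ Sofia: 12:30–13:30, 15:00–15:30.
Farrukh ∩ Sofia ∩ Zara: (none).
No common window.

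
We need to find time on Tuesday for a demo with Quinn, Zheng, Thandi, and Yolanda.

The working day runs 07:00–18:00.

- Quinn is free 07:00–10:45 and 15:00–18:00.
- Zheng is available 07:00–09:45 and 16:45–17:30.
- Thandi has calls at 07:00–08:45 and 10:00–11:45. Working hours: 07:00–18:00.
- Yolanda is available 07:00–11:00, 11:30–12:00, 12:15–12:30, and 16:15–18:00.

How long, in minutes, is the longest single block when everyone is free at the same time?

60 minutes

Thandi free within 07:00–18:00: 08:45–10:00, 11:45–18:00.
Quinn ∩ Zheng: 07:00–09:45, 16:45–17:30.
Quinn ∩ Zheng ∩ Thandi: 08:45–09:45, 16:45–17:30.
Quinn ∩ Zheng ∩ Thandi ∩ Yolanda: 08:45–09:45, 16:45–17:30.
Common window lengths: 60, 45 min; longest is 60.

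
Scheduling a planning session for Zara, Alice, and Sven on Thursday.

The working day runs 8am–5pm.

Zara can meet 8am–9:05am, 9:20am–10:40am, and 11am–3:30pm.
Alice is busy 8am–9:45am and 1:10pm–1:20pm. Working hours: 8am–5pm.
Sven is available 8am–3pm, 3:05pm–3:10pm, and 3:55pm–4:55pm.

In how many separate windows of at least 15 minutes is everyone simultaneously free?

3

Alice free within 08:00–17:00: 09:45–13:10, 13:20–17:00.
Zara ∩ Alice: 09:45–10:40, 11:00–13:10, 13:20–15:30.
Zara ∩ Alice ∩ Sven: 09:45–10:40, 11:00–13:10, 13:20–15:00, 15:05–15:10.
Windows ≥ 15 min: 09:45–10:40, 11:00–13:10, 13:20–15:00.
That's 3 windows.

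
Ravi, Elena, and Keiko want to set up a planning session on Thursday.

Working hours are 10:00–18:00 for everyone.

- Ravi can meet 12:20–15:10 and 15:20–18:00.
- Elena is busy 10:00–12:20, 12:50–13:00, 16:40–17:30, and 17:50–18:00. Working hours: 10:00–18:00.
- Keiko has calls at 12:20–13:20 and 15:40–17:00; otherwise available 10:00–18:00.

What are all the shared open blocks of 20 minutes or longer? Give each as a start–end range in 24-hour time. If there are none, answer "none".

13:20–15:10, 15:20–15:40, 17:30–17:50

Elena free within 10:00–18:00: 12:20–12:50, 13:00–16:40, 17:30–17:50.
Keiko free within 10:00–18:00: 10:00–12:20, 13:20–15:40, 17:00–18:00.
Ravi ∩ Elena: 12:20–12:50, 13:00–15:10, 15:20–16:40, 17:30–17:50.
Ravi ∩ Elena ∩ Keiko: 13:20–15:10, 15:20–15:40, 17:30–17:50.
Windows ≥ 20 min: 13:20–15:10, 15:20–15:40, 17:30–17:50.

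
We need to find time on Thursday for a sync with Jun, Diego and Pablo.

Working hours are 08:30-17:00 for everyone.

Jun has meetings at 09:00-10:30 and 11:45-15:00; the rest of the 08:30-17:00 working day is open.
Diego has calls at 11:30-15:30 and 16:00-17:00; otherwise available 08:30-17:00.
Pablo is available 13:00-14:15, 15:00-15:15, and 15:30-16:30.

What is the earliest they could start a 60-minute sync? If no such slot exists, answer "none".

none

Jun free within 08:30–17:00: 08:30–09:00, 10:30–11:45, 15:00–17:00.
Diego free within 08:30–17:00: 08:30–11:30, 15:30–16:00.
Jun ∩ Diego: 08:30–09:00, 10:30–11:30, 15:30–16:00.
Jun ∩ Diego ∩ Pablo: 15:30–16:00.
Windows ≥ 60 min: (none).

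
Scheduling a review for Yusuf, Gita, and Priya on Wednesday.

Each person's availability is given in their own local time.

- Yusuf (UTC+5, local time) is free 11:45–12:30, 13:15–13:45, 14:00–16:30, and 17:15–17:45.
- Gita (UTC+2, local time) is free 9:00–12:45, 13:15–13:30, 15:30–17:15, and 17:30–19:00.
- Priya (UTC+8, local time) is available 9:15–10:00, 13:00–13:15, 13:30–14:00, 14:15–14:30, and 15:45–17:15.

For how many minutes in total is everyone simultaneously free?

45 minutes

Yusuf → UTC: 06:45–07:30, 08:15–08:45, 09:00–11:30, 12:15–12:45.
Gita → UTC: 07:00–10:45, 11:15–11:30, 13:30–15:15, 15:30–17:00.
Priya → UTC: 01:15–02:00, 05:00–05:15, 05:30–06:00, 06:15–06:30, 07:45–09:15.
Yusuf ∩ Gita: 07:00–07:30, 08:15–08:45, 09:00–10:45, 11:15–11:30.
Yusuf ∩ Gita ∩ Priya: 08:15–08:45, 09:00–09:15.
Total common minutes: 30 + 15 = 45.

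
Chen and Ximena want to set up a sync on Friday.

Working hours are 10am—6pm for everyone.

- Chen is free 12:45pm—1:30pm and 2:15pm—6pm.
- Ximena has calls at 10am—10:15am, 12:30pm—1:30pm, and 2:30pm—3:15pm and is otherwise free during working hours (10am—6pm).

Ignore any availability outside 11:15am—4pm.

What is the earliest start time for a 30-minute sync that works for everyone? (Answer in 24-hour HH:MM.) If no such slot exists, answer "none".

15:15

Ximena free within 10:00–18:00: 10:15–12:30, 13:30–14:30, 15:15–18:00.
Chen ∩ Ximena: 14:15–14:30, 15:15–18:00.
Restricted to 11:15–16:00: 14:15–14:30, 15:15–16:00.
Windows ≥ 30 min: 15:15–16:00.
Earliest such window starts at 15:15.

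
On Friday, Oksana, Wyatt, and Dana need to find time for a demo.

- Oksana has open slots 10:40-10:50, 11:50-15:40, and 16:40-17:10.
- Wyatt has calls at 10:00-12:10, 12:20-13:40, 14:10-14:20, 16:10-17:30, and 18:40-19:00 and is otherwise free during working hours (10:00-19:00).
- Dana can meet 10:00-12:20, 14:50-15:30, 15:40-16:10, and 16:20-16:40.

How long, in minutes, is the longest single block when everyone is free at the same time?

Wyatt free within 10:00–19:00: 12:10–12:20, 13:40–14:10, 14:20–16:10, 17:30–18:40.
Oksana ∩ Wyatt: 12:10–12:20, 13:40–14:10, 14:20–15:40.
Oksana ∩ Wyatt ∩ Dana: 12:10–12:20, 14:50–15:30.
Common window lengths: 10, 40 min; longest is 40.

40 minutes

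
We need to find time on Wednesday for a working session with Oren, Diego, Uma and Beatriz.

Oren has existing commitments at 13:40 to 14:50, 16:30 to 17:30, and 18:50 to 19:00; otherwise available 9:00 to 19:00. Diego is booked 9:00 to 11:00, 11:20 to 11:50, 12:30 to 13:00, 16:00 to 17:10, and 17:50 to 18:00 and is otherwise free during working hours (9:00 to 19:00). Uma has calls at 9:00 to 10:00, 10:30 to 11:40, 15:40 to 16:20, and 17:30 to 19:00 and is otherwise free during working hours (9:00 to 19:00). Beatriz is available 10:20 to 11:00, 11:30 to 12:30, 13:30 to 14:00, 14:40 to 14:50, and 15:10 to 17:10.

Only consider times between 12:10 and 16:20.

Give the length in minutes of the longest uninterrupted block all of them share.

30 minutes

Oren free within 09:00–19:00: 09:00–13:40, 14:50–16:30, 17:30–18:50.
Diego free within 09:00–19:00: 11:00–11:20, 11:50–12:30, 13:00–16:00, 17:10–17:50, 18:00–19:00.
Uma free within 09:00–19:00: 10:00–10:30, 11:40–15:40, 16:20–17:30.
Oren ∩ Diego: 11:00–11:20, 11:50–12:30, 13:00–13:40, 14:50–16:00, 17:30–17:50, 18:00–18:50.
Oren ∩ Diego ∩ Uma: 11:50–12:30, 13:00–13:40, 14:50–15:40.
Oren ∩ Diego ∩ Uma ∩ Beatriz: 11:50–12:30, 13:30–13:40, 15:10–15:40.
Restricted to 12:10–16:20: 12:10–12:30, 13:30–13:40, 15:10–15:40.
Common window lengths: 20, 10, 30 min; longest is 30.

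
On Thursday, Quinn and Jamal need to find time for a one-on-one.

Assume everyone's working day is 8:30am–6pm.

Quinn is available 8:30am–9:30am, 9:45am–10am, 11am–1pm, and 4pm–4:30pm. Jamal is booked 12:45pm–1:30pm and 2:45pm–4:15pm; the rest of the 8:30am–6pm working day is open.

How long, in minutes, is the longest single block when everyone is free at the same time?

Jamal free within 08:30–18:00: 08:30–12:45, 13:30–14:45, 16:15–18:00.
Quinn ∩ Jamal: 08:30–09:30, 09:45–10:00, 11:00–12:45, 16:15–16:30.
Common window lengths: 60, 15, 105, 15 min; longest is 105.

105 minutes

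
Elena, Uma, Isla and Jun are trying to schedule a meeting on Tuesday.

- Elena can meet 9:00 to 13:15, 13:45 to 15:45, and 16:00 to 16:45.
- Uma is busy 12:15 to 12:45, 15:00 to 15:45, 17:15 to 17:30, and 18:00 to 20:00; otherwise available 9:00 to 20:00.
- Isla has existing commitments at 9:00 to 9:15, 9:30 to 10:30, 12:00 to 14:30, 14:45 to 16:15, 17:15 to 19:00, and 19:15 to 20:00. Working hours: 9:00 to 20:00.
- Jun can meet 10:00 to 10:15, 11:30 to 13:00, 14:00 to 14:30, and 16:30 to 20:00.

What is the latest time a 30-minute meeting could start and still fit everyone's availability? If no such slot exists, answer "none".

11:30

Uma free within 09:00–20:00: 09:00–12:15, 12:45–15:00, 15:45–17:15, 17:30–18:00.
Isla free within 09:00–20:00: 09:15–09:30, 10:30–12:00, 14:30–14:45, 16:15–17:15, 19:00–19:15.
Elena ∩ Uma: 09:00–12:15, 12:45–13:15, 13:45–15:00, 16:00–16:45.
Elena ∩ Uma ∩ Isla: 09:15–09:30, 10:30–12:00, 14:30–14:45, 16:15–16:45.
Elena ∩ Uma ∩ Isla ∩ Jun: 11:30–12:00, 16:30–16:45.
Windows ≥ 30 min: 11:30–12:00.
Latest start in the last window 11:30–12:00 is 12:00 − 30 min = 11:30.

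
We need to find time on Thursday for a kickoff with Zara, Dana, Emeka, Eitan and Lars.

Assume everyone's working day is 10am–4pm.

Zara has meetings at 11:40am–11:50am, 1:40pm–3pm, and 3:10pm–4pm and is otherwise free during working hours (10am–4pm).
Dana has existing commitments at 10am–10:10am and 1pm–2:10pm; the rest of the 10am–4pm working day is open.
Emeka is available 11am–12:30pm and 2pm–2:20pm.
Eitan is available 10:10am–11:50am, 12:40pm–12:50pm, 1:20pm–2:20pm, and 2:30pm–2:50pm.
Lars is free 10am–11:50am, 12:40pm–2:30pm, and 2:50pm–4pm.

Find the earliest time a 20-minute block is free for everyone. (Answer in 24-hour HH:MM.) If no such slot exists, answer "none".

11:00

Zara free within 10:00–16:00: 10:00–11:40, 11:50–13:40, 15:00–15:10.
Dana free within 10:00–16:00: 10:10–13:00, 14:10–16:00.
Zara ∩ Dana: 10:10–11:40, 11:50–13:00, 15:00–15:10.
Zara ∩ Dana ∩ Emeka: 11:00–11:40, 11:50–12:30.
Zara ∩ Dana ∩ Emeka ∩ Eitan: 11:00–11:40.
Zara ∩ Dana ∩ Emeka ∩ Eitan ∩ Lars: 11:00–11:40.
Windows ≥ 20 min: 11:00–11:40.
Earliest such window starts at 11:00.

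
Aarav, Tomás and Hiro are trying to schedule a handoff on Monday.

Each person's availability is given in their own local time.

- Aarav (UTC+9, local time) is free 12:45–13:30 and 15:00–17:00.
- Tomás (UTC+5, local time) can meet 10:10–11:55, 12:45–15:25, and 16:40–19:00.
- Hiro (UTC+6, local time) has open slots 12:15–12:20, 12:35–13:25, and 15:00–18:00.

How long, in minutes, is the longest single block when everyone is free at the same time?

Aarav → UTC: 03:45–04:30, 06:00–08:00.
Tomás → UTC: 05:10–06:55, 07:45–10:25, 11:40–14:00.
Hiro → UTC: 06:15–06:20, 06:35–07:25, 09:00–12:00.
Aarav ∩ Tomás: 06:00–06:55, 07:45–08:00.
Aarav ∩ Tomás ∩ Hiro: 06:15–06:20, 06:35–06:55.
Common window lengths: 5, 20 min; longest is 20.

20 minutes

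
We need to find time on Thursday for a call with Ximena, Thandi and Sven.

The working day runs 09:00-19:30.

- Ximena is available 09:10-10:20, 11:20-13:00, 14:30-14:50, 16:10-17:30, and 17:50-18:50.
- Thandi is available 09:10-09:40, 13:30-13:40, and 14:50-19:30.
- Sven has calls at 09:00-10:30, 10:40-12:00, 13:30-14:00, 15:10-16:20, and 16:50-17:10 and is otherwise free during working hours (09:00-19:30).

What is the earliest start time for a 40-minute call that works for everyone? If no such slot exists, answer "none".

Sven free within 09:00–19:30: 10:30–10:40, 12:00–13:30, 14:00–15:10, 16:20–16:50, 17:10–19:30.
Ximena ∩ Thandi: 09:10–09:40, 16:10–17:30, 17:50–18:50.
Ximena ∩ Thandi ∩ Sven: 16:20–16:50, 17:10–17:30, 17:50–18:50.
Windows ≥ 40 min: 17:50–18:50.
Earliest such window starts at 17:50.

17:50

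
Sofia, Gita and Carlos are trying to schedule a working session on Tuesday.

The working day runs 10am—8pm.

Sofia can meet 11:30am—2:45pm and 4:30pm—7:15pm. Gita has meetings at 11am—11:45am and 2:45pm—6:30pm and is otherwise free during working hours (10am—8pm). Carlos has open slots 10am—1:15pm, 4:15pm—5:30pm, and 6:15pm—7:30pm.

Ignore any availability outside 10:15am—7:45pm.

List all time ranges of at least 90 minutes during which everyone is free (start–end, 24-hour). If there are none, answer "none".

Gita free within 10:00–20:00: 10:00–11:00, 11:45–14:45, 18:30–20:00.
Sofia ∩ Gita: 11:45–14:45, 18:30–19:15.
Sofia ∩ Gita ∩ Carlos: 11:45–13:15, 18:30–19:15.
Restricted to 10:15–19:45: 11:45–13:15, 18:30–19:15.
Windows ≥ 90 min: 11:45–13:15.

11:45–13:15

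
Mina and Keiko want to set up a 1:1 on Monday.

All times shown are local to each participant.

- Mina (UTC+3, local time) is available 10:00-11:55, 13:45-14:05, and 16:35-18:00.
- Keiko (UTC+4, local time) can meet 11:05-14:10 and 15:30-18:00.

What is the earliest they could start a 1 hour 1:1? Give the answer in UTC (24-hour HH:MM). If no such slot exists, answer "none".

Mina → UTC: 07:00–08:55, 10:45–11:05, 13:35–15:00.
Keiko → UTC: 07:05–10:10, 11:30–14:00.
Mina ∩ Keiko: 07:05–08:55, 13:35–14:00.
Windows ≥ 60 min: 07:05–08:55.
Earliest such window starts at 07:05.

07:05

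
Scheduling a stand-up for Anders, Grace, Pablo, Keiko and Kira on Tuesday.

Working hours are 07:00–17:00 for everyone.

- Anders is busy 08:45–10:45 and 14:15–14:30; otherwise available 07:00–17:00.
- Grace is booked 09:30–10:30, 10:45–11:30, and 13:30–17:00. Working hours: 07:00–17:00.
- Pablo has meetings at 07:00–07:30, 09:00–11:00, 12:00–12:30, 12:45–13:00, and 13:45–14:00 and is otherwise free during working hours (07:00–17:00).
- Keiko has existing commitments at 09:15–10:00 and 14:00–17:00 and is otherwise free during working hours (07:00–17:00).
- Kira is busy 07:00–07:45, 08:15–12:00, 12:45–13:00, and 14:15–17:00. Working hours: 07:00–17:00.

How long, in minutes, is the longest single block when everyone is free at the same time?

Anders free within 07:00–17:00: 07:00–08:45, 10:45–14:15, 14:30–17:00.
Grace free within 07:00–17:00: 07:00–09:30, 10:30–10:45, 11:30–13:30.
Pablo free within 07:00–17:00: 07:30–09:00, 11:00–12:00, 12:30–12:45, 13:00–13:45, 14:00–17:00.
Keiko free within 07:00–17:00: 07:00–09:15, 10:00–14:00.
Kira free within 07:00–17:00: 07:45–08:15, 12:00–12:45, 13:00–14:15.
Anders ∩ Grace: 07:00–08:45, 11:30–13:30.
Anders ∩ Grace ∩ Pablo: 07:30–08:45, 11:30–12:00, 12:30–12:45, 13:00–13:30.
Anders ∩ Grace ∩ Pablo ∩ Keiko: 07:30–08:45, 11:30–12:00, 12:30–12:45, 13:00–13:30.
Anders ∩ Grace ∩ Pablo ∩ Keiko ∩ Kira: 07:45–08:15, 12:30–12:45, 13:00–13:30.
Common window lengths: 30, 15, 30 min; longest is 30.

30 minutes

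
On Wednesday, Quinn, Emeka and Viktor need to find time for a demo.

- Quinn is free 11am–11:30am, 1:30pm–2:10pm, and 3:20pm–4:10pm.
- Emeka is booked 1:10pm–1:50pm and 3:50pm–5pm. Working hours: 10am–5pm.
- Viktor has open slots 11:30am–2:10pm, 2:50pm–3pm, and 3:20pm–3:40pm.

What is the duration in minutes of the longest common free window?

20 minutes

Emeka free within 10:00–17:00: 10:00–13:10, 13:50–15:50.
Quinn ∩ Emeka: 11:00–11:30, 13:50–14:10, 15:20–15:50.
Quinn ∩ Emeka ∩ Viktor: 13:50–14:10, 15:20–15:40.
Common window lengths: 20, 20 min; longest is 20.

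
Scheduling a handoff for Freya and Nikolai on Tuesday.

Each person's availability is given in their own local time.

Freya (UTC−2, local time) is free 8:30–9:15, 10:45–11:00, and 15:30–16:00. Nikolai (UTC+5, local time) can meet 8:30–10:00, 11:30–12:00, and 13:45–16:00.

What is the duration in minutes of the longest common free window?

Freya → UTC: 10:30–11:15, 12:45–13:00, 17:30–18:00.
Nikolai → UTC: 03:30–05:00, 06:30–07:00, 08:45–11:00.
Freya ∩ Nikolai: 10:30–11:00.
Single common window of 30 minutes.

30 minutes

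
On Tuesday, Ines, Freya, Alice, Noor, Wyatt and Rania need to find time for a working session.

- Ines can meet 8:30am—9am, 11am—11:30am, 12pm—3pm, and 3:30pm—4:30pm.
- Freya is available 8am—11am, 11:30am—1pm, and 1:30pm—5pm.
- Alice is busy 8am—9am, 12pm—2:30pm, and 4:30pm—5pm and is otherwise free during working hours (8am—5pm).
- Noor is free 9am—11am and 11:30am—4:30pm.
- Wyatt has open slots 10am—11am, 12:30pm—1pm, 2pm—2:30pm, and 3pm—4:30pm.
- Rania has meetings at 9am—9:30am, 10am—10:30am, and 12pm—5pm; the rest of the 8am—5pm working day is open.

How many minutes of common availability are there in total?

Alice free within 08:00–17:00: 09:00–12:00, 14:30–16:30.
Rania free within 08:00–17:00: 08:00–09:00, 09:30–10:00, 10:30–12:00.
Ines ∩ Freya: 08:30–09:00, 12:00–13:00, 13:30–15:00, 15:30–16:30.
Ines ∩ Freya ∩ Alice: 14:30–15:00, 15:30–16:30.
Ines ∩ Freya ∩ Alice ∩ Noor: 14:30–15:00, 15:30–16:30.
Ines ∩ Freya ∩ Alice ∩ Noor ∩ Wyatt: 15:30–16:30.
Ines ∩ Freya ∩ Alice ∩ Noor ∩ Wyatt ∩ Rania: (none).
Total common minutes: 0.

0 minutes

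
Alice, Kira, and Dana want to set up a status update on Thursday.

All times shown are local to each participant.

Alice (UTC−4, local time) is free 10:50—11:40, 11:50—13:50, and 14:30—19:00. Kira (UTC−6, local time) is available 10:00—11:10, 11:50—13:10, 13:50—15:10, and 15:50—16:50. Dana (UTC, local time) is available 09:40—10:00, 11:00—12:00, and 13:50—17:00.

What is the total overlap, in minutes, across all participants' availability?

60 minutes

Alice → UTC: 14:50–15:40, 15:50–17:50, 18:30–23:00.
Kira → UTC: 16:00–17:10, 17:50–19:10, 19:50–21:10, 21:50–22:50.
Dana → UTC: 09:40–10:00, 11:00–12:00, 13:50–17:00.
Alice ∩ Kira: 16:00–17:10, 18:30–19:10, 19:50–21:10, 21:50–22:50.
Alice ∩ Kira ∩ Dana: 16:00–17:00.
Total common minutes: 60.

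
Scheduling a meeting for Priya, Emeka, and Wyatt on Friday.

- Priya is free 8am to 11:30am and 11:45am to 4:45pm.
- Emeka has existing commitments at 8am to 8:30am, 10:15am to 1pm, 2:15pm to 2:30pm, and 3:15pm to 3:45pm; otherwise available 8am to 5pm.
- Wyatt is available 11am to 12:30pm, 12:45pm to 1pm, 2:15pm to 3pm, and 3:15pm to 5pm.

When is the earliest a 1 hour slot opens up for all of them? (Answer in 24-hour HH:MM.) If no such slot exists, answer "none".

Emeka free within 08:00–17:00: 08:30–10:15, 13:00–14:15, 14:30–15:15, 15:45–17:00.
Priya ∩ Emeka: 08:30–10:15, 13:00–14:15, 14:30–15:15, 15:45–16:45.
Priya ∩ Emeka ∩ Wyatt: 14:30–15:00, 15:45–16:45.
Windows ≥ 60 min: 15:45–16:45.
Earliest such window starts at 15:45.

15:45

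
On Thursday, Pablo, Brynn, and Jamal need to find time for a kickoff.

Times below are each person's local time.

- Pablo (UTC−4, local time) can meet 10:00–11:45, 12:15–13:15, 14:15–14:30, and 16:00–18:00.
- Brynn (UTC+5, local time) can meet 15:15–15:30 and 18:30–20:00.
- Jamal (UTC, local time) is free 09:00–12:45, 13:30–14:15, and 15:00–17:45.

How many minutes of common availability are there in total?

15 minutes

Pablo → UTC: 14:00–15:45, 16:15–17:15, 18:15–18:30, 20:00–22:00.
Brynn → UTC: 10:15–10:30, 13:30–15:00.
Jamal → UTC: 09:00–12:45, 13:30–14:15, 15:00–17:45.
Pablo ∩ Brynn: 14:00–15:00.
Pablo ∩ Brynn ∩ Jamal: 14:00–14:15.
Total common minutes: 15.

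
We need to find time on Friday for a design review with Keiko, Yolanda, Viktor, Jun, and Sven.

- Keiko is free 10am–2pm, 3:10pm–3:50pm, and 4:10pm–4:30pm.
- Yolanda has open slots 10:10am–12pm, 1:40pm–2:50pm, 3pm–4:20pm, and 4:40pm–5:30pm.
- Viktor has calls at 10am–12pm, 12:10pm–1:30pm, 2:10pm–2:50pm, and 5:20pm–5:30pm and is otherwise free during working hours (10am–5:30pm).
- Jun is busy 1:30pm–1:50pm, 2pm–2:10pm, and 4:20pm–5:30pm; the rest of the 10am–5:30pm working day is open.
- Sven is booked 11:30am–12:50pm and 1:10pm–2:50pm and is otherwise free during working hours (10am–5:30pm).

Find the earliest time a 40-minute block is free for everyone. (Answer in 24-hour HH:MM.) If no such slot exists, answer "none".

Viktor free within 10:00–17:30: 12:00–12:10, 13:30–14:10, 14:50–17:20.
Jun free within 10:00–17:30: 10:00–13:30, 13:50–14:00, 14:10–16:20.
Sven free within 10:00–17:30: 10:00–11:30, 12:50–13:10, 14:50–17:30.
Keiko ∩ Yolanda: 10:10–12:00, 13:40–14:00, 15:10–15:50, 16:10–16:20.
Keiko ∩ Yolanda ∩ Viktor: 13:40–14:00, 15:10–15:50, 16:10–16:20.
Keiko ∩ Yolanda ∩ Viktor ∩ Jun: 13:50–14:00, 15:10–15:50, 16:10–16:20.
Keiko ∩ Yolanda ∩ Viktor ∩ Jun ∩ Sven: 15:10–15:50, 16:10–16:20.
Windows ≥ 40 min: 15:10–15:50.
Earliest such window starts at 15:10.

15:10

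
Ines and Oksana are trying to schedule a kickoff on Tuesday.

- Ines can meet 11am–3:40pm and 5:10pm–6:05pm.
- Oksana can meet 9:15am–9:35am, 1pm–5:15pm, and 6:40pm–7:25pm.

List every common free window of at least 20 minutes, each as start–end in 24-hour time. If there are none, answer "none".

Ines ∩ Oksana: 13:00–15:40, 17:10–17:15.
Windows ≥ 20 min: 13:00–15:40.

13:00–15:40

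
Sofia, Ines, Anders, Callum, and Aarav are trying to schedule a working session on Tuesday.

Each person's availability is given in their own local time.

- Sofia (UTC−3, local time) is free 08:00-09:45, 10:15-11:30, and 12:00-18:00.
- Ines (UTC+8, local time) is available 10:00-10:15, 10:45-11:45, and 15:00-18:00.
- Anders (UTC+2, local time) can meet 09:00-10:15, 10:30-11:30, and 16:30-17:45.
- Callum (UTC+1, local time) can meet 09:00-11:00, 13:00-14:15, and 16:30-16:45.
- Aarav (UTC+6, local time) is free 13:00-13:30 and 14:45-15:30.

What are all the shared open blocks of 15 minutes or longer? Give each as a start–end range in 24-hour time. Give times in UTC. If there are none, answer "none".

none

Sofia → UTC: 11:00–12:45, 13:15–14:30, 15:00–21:00.
Ines → UTC: 02:00–02:15, 02:45–03:45, 07:00–10:00.
Anders → UTC: 07:00–08:15, 08:30–09:30, 14:30–15:45.
Callum → UTC: 08:00–10:00, 12:00–13:15, 15:30–15:45.
Aarav → UTC: 07:00–07:30, 08:45–09:30.
Sofia ∩ Ines: (none).
Sofia ∩ Ines ∩ Anders: (none).
Sofia ∩ Ines ∩ Anders ∩ Callum: (none).
Sofia ∩ Ines ∩ Anders ∩ Callum ∩ Aarav: (none).
Windows ≥ 15 min: (none).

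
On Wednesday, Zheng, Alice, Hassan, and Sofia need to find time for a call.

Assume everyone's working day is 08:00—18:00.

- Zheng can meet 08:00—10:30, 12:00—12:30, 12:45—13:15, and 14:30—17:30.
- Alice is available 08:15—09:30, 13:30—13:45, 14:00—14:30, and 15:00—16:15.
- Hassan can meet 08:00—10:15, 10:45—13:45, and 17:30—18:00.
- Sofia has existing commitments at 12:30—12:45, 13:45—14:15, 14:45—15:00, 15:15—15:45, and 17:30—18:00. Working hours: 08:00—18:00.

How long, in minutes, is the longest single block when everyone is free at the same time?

Sofia free within 08:00–18:00: 08:00–12:30, 12:45–13:45, 14:15–14:45, 15:00–15:15, 15:45–17:30.
Zheng ∩ Alice: 08:15–09:30, 15:00–16:15.
Zheng ∩ Alice ∩ Hassan: 08:15–09:30.
Zheng ∩ Alice ∩ Hassan ∩ Sofia: 08:15–09:30.
Single common window of 75 minutes.

75 minutes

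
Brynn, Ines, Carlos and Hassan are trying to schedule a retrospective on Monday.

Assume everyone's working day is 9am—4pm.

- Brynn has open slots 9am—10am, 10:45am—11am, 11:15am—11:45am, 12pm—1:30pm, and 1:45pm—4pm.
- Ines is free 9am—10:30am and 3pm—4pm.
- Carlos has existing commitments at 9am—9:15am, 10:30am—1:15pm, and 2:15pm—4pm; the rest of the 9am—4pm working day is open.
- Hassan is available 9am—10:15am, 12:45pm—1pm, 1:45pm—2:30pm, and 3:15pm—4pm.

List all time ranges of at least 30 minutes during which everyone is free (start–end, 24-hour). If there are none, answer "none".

Carlos free within 09:00–16:00: 09:15–10:30, 13:15–14:15.
Brynn ∩ Ines: 09:00–10:00, 15:00–16:00.
Brynn ∩ Ines ∩ Carlos: 09:15–10:00.
Brynn ∩ Ines ∩ Carlos ∩ Hassan: 09:15–10:00.
Windows ≥ 30 min: 09:15–10:00.

09:15–10:00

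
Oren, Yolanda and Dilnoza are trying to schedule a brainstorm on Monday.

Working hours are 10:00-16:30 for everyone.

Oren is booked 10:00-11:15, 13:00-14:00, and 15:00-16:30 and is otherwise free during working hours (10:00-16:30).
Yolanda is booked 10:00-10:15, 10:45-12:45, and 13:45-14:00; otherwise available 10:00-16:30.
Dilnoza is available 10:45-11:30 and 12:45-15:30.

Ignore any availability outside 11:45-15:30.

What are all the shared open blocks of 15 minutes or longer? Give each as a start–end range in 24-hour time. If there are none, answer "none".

12:45–13:00, 14:00–15:00

Oren free within 10:00–16:30: 11:15–13:00, 14:00–15:00.
Yolanda free within 10:00–16:30: 10:15–10:45, 12:45–13:45, 14:00–16:30.
Oren ∩ Yolanda: 12:45–13:00, 14:00–15:00.
Oren ∩ Yolanda ∩ Dilnoza: 12:45–13:00, 14:00–15:00.
Restricted to 11:45–15:30: 12:45–13:00, 14:00–15:00.
Windows ≥ 15 min: 12:45–13:00, 14:00–15:00.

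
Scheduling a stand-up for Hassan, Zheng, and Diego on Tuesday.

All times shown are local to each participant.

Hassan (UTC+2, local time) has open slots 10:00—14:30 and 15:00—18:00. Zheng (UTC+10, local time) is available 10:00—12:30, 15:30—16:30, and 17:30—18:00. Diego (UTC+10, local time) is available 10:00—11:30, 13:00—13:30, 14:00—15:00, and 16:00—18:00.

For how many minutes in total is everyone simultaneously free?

0 minutes

Hassan → UTC: 08:00–12:30, 13:00–16:00.
Zheng → UTC: 00:00–02:30, 05:30–06:30, 07:30–08:00.
Diego → UTC: 00:00–01:30, 03:00–03:30, 04:00–05:00, 06:00–08:00.
Hassan ∩ Zheng: (none).
Hassan ∩ Zheng ∩ Diego: (none).
Total common minutes: 0.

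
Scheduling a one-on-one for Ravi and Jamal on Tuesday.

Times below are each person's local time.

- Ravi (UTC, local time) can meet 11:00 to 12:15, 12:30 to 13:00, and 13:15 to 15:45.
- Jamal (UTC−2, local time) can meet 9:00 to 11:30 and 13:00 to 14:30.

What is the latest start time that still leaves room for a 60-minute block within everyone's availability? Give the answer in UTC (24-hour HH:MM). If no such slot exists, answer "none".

11:15

Ravi → UTC: 11:00–12:15, 12:30–13:00, 13:15–15:45.
Jamal → UTC: 11:00–13:30, 15:00–16:30.
Ravi ∩ Jamal: 11:00–12:15, 12:30–13:00, 13:15–13:30, 15:00–15:45.
Windows ≥ 60 min: 11:00–12:15.
Latest start in the last window 11:00–12:15 is 12:15 − 60 min = 11:15.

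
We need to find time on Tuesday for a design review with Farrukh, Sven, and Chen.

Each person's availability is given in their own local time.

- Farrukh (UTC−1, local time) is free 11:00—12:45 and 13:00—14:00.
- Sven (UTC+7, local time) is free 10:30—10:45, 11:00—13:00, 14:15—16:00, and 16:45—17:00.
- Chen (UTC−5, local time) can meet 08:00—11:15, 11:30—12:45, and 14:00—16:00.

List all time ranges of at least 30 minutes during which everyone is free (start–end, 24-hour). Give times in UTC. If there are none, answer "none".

Farrukh → UTC: 12:00–13:45, 14:00–15:00.
Sven → UTC: 03:30–03:45, 04:00–06:00, 07:15–09:00, 09:45–10:00.
Chen → UTC: 13:00–16:15, 16:30–17:45, 19:00–21:00.
Farrukh ∩ Sven: (none).
Farrukh ∩ Sven ∩ Chen: (none).
Windows ≥ 30 min: (none).

none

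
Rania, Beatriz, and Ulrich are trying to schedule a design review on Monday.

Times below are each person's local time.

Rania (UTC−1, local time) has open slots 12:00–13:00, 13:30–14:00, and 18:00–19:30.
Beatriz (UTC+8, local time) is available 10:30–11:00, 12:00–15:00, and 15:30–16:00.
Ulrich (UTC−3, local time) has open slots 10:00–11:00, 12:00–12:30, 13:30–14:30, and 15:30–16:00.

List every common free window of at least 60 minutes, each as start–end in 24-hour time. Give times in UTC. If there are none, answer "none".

none

Rania → UTC: 13:00–14:00, 14:30–15:00, 19:00–20:30.
Beatriz → UTC: 02:30–03:00, 04:00–07:00, 07:30–08:00.
Ulrich → UTC: 13:00–14:00, 15:00–15:30, 16:30–17:30, 18:30–19:00.
Rania ∩ Beatriz: (none).
Rania ∩ Beatriz ∩ Ulrich: (none).
Windows ≥ 60 min: (none).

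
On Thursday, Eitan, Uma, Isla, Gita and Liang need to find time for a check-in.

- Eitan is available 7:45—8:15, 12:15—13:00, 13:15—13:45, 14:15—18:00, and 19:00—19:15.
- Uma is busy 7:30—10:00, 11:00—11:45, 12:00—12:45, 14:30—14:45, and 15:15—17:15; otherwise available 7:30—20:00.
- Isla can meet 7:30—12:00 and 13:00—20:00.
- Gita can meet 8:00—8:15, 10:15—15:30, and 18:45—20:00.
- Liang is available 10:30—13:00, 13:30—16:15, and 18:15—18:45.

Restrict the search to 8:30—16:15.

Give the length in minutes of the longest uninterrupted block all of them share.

Uma free within 07:30–20:00: 10:00–11:00, 11:45–12:00, 12:45–14:30, 14:45–15:15, 17:15–20:00.
Eitan ∩ Uma: 12:45–13:00, 13:15–13:45, 14:15–14:30, 14:45–15:15, 17:15–18:00, 19:00–19:15.
Eitan ∩ Uma ∩ Isla: 13:15–13:45, 14:15–14:30, 14:45–15:15, 17:15–18:00, 19:00–19:15.
Eitan ∩ Uma ∩ Isla ∩ Gita: 13:15–13:45, 14:15–14:30, 14:45–15:15, 19:00–19:15.
Eitan ∩ Uma ∩ Isla ∩ Gita ∩ Liang: 13:30–13:45, 14:15–14:30, 14:45–15:15.
Restricted to 08:30–16:15: 13:30–13:45, 14:15–14:30, 14:45–15:15.
Common window lengths: 15, 15, 30 min; longest is 30.

30 minutes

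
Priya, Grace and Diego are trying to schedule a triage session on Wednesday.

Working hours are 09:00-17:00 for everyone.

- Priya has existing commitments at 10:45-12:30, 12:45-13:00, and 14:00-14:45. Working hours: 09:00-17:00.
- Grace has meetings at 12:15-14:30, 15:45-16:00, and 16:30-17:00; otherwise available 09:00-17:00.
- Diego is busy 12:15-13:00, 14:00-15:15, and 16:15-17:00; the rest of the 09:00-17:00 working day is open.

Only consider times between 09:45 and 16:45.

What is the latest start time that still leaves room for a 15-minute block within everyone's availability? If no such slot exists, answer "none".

Priya free within 09:00–17:00: 09:00–10:45, 12:30–12:45, 13:00–14:00, 14:45–17:00.
Grace free within 09:00–17:00: 09:00–12:15, 14:30–15:45, 16:00–16:30.
Diego free within 09:00–17:00: 09:00–12:15, 13:00–14:00, 15:15–16:15.
Priya ∩ Grace: 09:00–10:45, 14:45–15:45, 16:00–16:30.
Priya ∩ Grace ∩ Diego: 09:00–10:45, 15:15–15:45, 16:00–16:15.
Restricted to 09:45–16:45: 09:45–10:45, 15:15–15:45, 16:00–16:15.
Windows ≥ 15 min: 09:45–10:45, 15:15–15:45, 16:00–16:15.
Latest start in the last window 16:00–16:15 is 16:15 − 15 min = 16:00.

16:00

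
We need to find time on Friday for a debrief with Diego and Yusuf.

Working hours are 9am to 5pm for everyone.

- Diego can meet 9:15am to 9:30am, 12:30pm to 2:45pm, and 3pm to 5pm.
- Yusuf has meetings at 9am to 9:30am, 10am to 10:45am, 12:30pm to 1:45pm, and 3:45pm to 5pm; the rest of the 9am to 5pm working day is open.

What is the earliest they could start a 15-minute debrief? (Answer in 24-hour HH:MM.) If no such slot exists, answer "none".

13:45

Yusuf free within 09:00–17:00: 09:30–10:00, 10:45–12:30, 13:45–15:45.
Diego ∩ Yusuf: 13:45–14:45, 15:00–15:45.
Windows ≥ 15 min: 13:45–14:45, 15:00–15:45.
Earliest such window starts at 13:45.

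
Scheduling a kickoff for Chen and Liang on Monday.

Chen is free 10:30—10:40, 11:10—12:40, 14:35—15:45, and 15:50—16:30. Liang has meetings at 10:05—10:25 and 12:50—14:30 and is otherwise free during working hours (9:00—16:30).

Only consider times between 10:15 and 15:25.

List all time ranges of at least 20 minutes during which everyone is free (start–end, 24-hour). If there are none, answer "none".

11:10–12:40, 14:35–15:25

Liang free within 09:00–16:30: 09:00–10:05, 10:25–12:50, 14:30–16:30.
Chen ∩ Liang: 10:30–10:40, 11:10–12:40, 14:35–15:45, 15:50–16:30.
Restricted to 10:15–15:25: 10:30–10:40, 11:10–12:40, 14:35–15:25.
Windows ≥ 20 min: 11:10–12:40, 14:35–15:25.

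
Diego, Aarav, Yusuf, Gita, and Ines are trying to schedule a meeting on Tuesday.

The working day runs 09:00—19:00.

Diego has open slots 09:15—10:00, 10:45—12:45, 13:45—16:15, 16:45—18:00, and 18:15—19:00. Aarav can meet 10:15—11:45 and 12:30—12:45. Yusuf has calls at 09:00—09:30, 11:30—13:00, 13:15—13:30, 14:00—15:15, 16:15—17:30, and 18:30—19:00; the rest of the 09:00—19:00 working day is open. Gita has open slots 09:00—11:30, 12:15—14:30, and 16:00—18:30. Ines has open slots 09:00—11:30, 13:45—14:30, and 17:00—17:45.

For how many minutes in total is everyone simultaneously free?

Yusuf free within 09:00–19:00: 09:30–11:30, 13:00–13:15, 13:30–14:00, 15:15–16:15, 17:30–18:30.
Diego ∩ Aarav: 10:45–11:45, 12:30–12:45.
Diego ∩ Aarav ∩ Yusuf: 10:45–11:30.
Diego ∩ Aarav ∩ Yusuf ∩ Gita: 10:45–11:30.
Diego ∩ Aarav ∩ Yusuf ∩ Gita ∩ Ines: 10:45–11:30.
Total common minutes: 45.

45 minutes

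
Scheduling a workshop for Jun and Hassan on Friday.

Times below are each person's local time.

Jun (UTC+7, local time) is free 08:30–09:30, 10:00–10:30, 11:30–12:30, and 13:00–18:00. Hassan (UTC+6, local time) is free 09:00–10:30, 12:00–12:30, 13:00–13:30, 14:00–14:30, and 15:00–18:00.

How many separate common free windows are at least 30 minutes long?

5

Jun → UTC: 01:30–02:30, 03:00–03:30, 04:30–05:30, 06:00–11:00.
Hassan → UTC: 03:00–04:30, 06:00–06:30, 07:00–07:30, 08:00–08:30, 09:00–12:00.
Jun ∩ Hassan: 03:00–03:30, 06:00–06:30, 07:00–07:30, 08:00–08:30, 09:00–11:00.
Windows ≥ 30 min: 03:00–03:30, 06:00–06:30, 07:00–07:30, 08:00–08:30, 09:00–11:00.
That's 5 windows.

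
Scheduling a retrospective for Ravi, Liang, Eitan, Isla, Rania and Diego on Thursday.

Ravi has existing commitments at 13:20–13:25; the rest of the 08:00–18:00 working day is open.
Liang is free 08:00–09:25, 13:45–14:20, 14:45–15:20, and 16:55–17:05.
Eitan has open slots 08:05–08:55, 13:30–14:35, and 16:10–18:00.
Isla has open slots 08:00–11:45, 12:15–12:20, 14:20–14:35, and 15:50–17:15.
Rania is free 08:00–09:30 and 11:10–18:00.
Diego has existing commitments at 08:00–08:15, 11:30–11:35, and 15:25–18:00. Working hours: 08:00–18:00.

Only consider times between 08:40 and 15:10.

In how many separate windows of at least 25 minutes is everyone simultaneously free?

0

Ravi free within 08:00–18:00: 08:00–13:20, 13:25–18:00.
Diego free within 08:00–18:00: 08:15–11:30, 11:35–15:25.
Ravi ∩ Liang: 08:00–09:25, 13:45–14:20, 14:45–15:20, 16:55–17:05.
Ravi ∩ Liang ∩ Eitan: 08:05–08:55, 13:45–14:20, 16:55–17:05.
Ravi ∩ Liang ∩ Eitan ∩ Isla: 08:05–08:55, 16:55–17:05.
Ravi ∩ Liang ∩ Eitan ∩ Isla ∩ Rania: 08:05–08:55, 16:55–17:05.
Ravi ∩ Liang ∩ Eitan ∩ Isla ∩ Rania ∩ Diego: 08:15–08:55.
Restricted to 08:40–15:10: 08:40–08:55.
Windows ≥ 25 min: (none).
That's 0 windows.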